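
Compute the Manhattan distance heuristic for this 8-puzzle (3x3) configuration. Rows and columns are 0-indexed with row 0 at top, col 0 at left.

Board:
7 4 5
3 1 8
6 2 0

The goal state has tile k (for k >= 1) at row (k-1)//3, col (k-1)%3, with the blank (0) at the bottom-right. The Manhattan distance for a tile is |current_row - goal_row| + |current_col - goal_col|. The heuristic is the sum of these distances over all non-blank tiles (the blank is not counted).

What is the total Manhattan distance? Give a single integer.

Answer: 18

Derivation:
Tile 7: (0,0)->(2,0) = 2
Tile 4: (0,1)->(1,0) = 2
Tile 5: (0,2)->(1,1) = 2
Tile 3: (1,0)->(0,2) = 3
Tile 1: (1,1)->(0,0) = 2
Tile 8: (1,2)->(2,1) = 2
Tile 6: (2,0)->(1,2) = 3
Tile 2: (2,1)->(0,1) = 2
Sum: 2 + 2 + 2 + 3 + 2 + 2 + 3 + 2 = 18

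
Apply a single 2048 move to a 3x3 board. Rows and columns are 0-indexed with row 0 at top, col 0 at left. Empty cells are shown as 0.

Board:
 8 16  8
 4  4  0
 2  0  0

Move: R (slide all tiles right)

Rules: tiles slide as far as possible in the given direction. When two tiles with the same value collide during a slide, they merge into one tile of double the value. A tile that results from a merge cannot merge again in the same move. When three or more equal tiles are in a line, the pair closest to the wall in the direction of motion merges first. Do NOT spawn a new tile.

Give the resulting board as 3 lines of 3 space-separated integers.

Answer:  8 16  8
 0  0  8
 0  0  2

Derivation:
Slide right:
row 0: [8, 16, 8] -> [8, 16, 8]
row 1: [4, 4, 0] -> [0, 0, 8]
row 2: [2, 0, 0] -> [0, 0, 2]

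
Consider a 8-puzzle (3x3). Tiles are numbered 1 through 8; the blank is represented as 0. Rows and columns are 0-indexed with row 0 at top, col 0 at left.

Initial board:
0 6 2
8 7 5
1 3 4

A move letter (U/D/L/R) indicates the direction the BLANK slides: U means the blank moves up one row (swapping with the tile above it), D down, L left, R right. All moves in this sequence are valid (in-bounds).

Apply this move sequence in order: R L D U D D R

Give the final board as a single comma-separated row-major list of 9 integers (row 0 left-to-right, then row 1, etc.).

Answer: 8, 6, 2, 1, 7, 5, 3, 0, 4

Derivation:
After move 1 (R):
6 0 2
8 7 5
1 3 4

After move 2 (L):
0 6 2
8 7 5
1 3 4

After move 3 (D):
8 6 2
0 7 5
1 3 4

After move 4 (U):
0 6 2
8 7 5
1 3 4

After move 5 (D):
8 6 2
0 7 5
1 3 4

After move 6 (D):
8 6 2
1 7 5
0 3 4

After move 7 (R):
8 6 2
1 7 5
3 0 4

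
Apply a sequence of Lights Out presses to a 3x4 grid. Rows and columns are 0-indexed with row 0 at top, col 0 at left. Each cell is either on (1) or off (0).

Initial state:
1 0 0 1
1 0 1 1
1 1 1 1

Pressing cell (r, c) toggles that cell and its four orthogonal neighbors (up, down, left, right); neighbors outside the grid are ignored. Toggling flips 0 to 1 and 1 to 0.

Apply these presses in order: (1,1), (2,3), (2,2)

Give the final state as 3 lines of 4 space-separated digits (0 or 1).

Answer: 1 1 0 1
0 1 1 0
1 1 1 1

Derivation:
After press 1 at (1,1):
1 1 0 1
0 1 0 1
1 0 1 1

After press 2 at (2,3):
1 1 0 1
0 1 0 0
1 0 0 0

After press 3 at (2,2):
1 1 0 1
0 1 1 0
1 1 1 1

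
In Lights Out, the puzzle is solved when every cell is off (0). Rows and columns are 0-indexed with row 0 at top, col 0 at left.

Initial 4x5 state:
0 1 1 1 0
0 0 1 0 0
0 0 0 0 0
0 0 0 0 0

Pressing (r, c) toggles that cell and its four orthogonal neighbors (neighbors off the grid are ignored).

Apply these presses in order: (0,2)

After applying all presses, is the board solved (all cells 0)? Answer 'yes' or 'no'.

After press 1 at (0,2):
0 0 0 0 0
0 0 0 0 0
0 0 0 0 0
0 0 0 0 0

Lights still on: 0

Answer: yes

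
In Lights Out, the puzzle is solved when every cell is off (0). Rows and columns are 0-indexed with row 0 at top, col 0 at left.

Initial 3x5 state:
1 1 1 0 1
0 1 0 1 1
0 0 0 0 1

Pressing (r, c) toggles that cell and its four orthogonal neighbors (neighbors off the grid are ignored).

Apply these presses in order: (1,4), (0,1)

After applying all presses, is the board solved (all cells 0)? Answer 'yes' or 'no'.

After press 1 at (1,4):
1 1 1 0 0
0 1 0 0 0
0 0 0 0 0

After press 2 at (0,1):
0 0 0 0 0
0 0 0 0 0
0 0 0 0 0

Lights still on: 0

Answer: yes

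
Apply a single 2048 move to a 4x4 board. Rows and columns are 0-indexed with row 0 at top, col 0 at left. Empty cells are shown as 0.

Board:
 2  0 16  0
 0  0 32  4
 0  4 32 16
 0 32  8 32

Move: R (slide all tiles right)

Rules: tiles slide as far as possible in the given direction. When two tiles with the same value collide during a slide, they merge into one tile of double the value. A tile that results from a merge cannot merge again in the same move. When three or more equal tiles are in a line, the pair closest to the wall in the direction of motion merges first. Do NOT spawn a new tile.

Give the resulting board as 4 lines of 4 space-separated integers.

Slide right:
row 0: [2, 0, 16, 0] -> [0, 0, 2, 16]
row 1: [0, 0, 32, 4] -> [0, 0, 32, 4]
row 2: [0, 4, 32, 16] -> [0, 4, 32, 16]
row 3: [0, 32, 8, 32] -> [0, 32, 8, 32]

Answer:  0  0  2 16
 0  0 32  4
 0  4 32 16
 0 32  8 32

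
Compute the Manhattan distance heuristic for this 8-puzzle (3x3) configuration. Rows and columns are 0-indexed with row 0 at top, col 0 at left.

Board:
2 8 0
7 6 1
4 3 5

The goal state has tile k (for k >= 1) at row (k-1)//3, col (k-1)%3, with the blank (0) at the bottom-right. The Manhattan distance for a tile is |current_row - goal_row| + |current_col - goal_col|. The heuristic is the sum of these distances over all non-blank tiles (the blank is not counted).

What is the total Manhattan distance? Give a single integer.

Tile 2: (0,0)->(0,1) = 1
Tile 8: (0,1)->(2,1) = 2
Tile 7: (1,0)->(2,0) = 1
Tile 6: (1,1)->(1,2) = 1
Tile 1: (1,2)->(0,0) = 3
Tile 4: (2,0)->(1,0) = 1
Tile 3: (2,1)->(0,2) = 3
Tile 5: (2,2)->(1,1) = 2
Sum: 1 + 2 + 1 + 1 + 3 + 1 + 3 + 2 = 14

Answer: 14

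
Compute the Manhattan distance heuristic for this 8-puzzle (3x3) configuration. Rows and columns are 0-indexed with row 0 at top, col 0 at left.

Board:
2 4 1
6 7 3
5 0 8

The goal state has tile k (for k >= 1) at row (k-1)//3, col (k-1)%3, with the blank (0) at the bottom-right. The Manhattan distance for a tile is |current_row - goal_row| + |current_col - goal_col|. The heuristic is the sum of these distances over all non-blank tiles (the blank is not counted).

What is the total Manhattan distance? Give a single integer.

Tile 2: (0,0)->(0,1) = 1
Tile 4: (0,1)->(1,0) = 2
Tile 1: (0,2)->(0,0) = 2
Tile 6: (1,0)->(1,2) = 2
Tile 7: (1,1)->(2,0) = 2
Tile 3: (1,2)->(0,2) = 1
Tile 5: (2,0)->(1,1) = 2
Tile 8: (2,2)->(2,1) = 1
Sum: 1 + 2 + 2 + 2 + 2 + 1 + 2 + 1 = 13

Answer: 13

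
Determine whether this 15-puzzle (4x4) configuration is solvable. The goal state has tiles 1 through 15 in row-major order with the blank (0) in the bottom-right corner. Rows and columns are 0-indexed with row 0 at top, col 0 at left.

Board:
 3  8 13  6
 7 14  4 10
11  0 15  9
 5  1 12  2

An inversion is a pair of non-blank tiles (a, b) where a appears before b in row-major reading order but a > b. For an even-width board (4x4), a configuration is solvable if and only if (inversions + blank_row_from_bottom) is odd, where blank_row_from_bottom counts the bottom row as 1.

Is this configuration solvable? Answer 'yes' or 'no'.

Answer: yes

Derivation:
Inversions: 55
Blank is in row 2 (0-indexed from top), which is row 2 counting from the bottom (bottom = 1).
55 + 2 = 57, which is odd, so the puzzle is solvable.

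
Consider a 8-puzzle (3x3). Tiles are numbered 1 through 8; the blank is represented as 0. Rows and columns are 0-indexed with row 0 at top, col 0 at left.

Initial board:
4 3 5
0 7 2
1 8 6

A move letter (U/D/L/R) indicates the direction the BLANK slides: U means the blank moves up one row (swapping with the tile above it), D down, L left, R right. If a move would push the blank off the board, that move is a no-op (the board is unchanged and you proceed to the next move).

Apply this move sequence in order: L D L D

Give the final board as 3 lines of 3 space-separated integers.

After move 1 (L):
4 3 5
0 7 2
1 8 6

After move 2 (D):
4 3 5
1 7 2
0 8 6

After move 3 (L):
4 3 5
1 7 2
0 8 6

After move 4 (D):
4 3 5
1 7 2
0 8 6

Answer: 4 3 5
1 7 2
0 8 6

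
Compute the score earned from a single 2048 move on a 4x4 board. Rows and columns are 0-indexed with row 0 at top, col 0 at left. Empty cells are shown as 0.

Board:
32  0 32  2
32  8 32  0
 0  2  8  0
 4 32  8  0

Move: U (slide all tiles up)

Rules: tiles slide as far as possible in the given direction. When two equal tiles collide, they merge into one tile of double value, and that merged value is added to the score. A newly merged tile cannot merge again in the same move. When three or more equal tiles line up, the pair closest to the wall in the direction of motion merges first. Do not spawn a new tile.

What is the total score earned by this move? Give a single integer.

Slide up:
col 0: [32, 32, 0, 4] -> [64, 4, 0, 0]  score +64 (running 64)
col 1: [0, 8, 2, 32] -> [8, 2, 32, 0]  score +0 (running 64)
col 2: [32, 32, 8, 8] -> [64, 16, 0, 0]  score +80 (running 144)
col 3: [2, 0, 0, 0] -> [2, 0, 0, 0]  score +0 (running 144)
Board after move:
64  8 64  2
 4  2 16  0
 0 32  0  0
 0  0  0  0

Answer: 144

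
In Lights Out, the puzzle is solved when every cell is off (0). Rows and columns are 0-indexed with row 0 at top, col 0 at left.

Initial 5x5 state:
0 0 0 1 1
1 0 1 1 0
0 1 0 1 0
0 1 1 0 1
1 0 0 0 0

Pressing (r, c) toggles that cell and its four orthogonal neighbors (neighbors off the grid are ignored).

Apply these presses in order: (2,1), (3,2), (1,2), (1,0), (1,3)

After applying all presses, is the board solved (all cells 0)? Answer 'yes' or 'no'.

After press 1 at (2,1):
0 0 0 1 1
1 1 1 1 0
1 0 1 1 0
0 0 1 0 1
1 0 0 0 0

After press 2 at (3,2):
0 0 0 1 1
1 1 1 1 0
1 0 0 1 0
0 1 0 1 1
1 0 1 0 0

After press 3 at (1,2):
0 0 1 1 1
1 0 0 0 0
1 0 1 1 0
0 1 0 1 1
1 0 1 0 0

After press 4 at (1,0):
1 0 1 1 1
0 1 0 0 0
0 0 1 1 0
0 1 0 1 1
1 0 1 0 0

After press 5 at (1,3):
1 0 1 0 1
0 1 1 1 1
0 0 1 0 0
0 1 0 1 1
1 0 1 0 0

Lights still on: 13

Answer: no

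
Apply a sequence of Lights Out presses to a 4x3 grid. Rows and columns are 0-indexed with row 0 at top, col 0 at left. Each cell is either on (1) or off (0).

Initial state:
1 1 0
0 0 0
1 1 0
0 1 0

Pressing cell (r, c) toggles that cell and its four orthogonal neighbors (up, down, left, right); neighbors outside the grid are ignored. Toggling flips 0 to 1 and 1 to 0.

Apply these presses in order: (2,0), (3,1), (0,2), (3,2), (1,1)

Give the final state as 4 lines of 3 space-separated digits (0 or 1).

Answer: 1 1 1
0 1 0
0 0 1
0 1 0

Derivation:
After press 1 at (2,0):
1 1 0
1 0 0
0 0 0
1 1 0

After press 2 at (3,1):
1 1 0
1 0 0
0 1 0
0 0 1

After press 3 at (0,2):
1 0 1
1 0 1
0 1 0
0 0 1

After press 4 at (3,2):
1 0 1
1 0 1
0 1 1
0 1 0

After press 5 at (1,1):
1 1 1
0 1 0
0 0 1
0 1 0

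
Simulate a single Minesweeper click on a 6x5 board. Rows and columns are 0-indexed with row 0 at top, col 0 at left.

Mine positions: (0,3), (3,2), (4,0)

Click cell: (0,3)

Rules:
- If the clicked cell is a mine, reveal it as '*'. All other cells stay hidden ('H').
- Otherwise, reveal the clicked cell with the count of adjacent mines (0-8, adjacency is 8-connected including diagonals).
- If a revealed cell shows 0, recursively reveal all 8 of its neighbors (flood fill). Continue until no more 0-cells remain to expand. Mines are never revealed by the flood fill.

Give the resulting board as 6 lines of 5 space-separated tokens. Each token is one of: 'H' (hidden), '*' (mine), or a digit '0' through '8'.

H H H * H
H H H H H
H H H H H
H H H H H
H H H H H
H H H H H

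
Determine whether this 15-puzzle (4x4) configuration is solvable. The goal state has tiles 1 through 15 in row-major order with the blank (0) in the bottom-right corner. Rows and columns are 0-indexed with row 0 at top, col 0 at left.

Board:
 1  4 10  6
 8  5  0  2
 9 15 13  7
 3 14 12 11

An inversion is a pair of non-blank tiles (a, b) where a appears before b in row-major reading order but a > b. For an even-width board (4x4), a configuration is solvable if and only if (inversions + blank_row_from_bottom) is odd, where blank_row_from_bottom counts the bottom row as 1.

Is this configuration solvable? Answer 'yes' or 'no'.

Inversions: 34
Blank is in row 1 (0-indexed from top), which is row 3 counting from the bottom (bottom = 1).
34 + 3 = 37, which is odd, so the puzzle is solvable.

Answer: yes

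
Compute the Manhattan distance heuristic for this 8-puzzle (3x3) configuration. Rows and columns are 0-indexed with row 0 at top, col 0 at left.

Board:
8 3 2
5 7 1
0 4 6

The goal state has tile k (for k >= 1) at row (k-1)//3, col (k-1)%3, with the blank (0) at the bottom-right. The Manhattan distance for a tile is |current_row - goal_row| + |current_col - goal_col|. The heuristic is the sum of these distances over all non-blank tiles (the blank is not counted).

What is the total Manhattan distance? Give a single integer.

Tile 8: at (0,0), goal (2,1), distance |0-2|+|0-1| = 3
Tile 3: at (0,1), goal (0,2), distance |0-0|+|1-2| = 1
Tile 2: at (0,2), goal (0,1), distance |0-0|+|2-1| = 1
Tile 5: at (1,0), goal (1,1), distance |1-1|+|0-1| = 1
Tile 7: at (1,1), goal (2,0), distance |1-2|+|1-0| = 2
Tile 1: at (1,2), goal (0,0), distance |1-0|+|2-0| = 3
Tile 4: at (2,1), goal (1,0), distance |2-1|+|1-0| = 2
Tile 6: at (2,2), goal (1,2), distance |2-1|+|2-2| = 1
Sum: 3 + 1 + 1 + 1 + 2 + 3 + 2 + 1 = 14

Answer: 14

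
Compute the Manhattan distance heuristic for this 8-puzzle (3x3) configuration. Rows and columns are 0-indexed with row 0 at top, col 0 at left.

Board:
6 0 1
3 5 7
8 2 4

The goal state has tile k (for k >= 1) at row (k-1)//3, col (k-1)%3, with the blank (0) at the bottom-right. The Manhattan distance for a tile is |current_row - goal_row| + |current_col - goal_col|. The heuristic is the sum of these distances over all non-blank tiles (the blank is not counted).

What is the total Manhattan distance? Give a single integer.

Tile 6: at (0,0), goal (1,2), distance |0-1|+|0-2| = 3
Tile 1: at (0,2), goal (0,0), distance |0-0|+|2-0| = 2
Tile 3: at (1,0), goal (0,2), distance |1-0|+|0-2| = 3
Tile 5: at (1,1), goal (1,1), distance |1-1|+|1-1| = 0
Tile 7: at (1,2), goal (2,0), distance |1-2|+|2-0| = 3
Tile 8: at (2,0), goal (2,1), distance |2-2|+|0-1| = 1
Tile 2: at (2,1), goal (0,1), distance |2-0|+|1-1| = 2
Tile 4: at (2,2), goal (1,0), distance |2-1|+|2-0| = 3
Sum: 3 + 2 + 3 + 0 + 3 + 1 + 2 + 3 = 17

Answer: 17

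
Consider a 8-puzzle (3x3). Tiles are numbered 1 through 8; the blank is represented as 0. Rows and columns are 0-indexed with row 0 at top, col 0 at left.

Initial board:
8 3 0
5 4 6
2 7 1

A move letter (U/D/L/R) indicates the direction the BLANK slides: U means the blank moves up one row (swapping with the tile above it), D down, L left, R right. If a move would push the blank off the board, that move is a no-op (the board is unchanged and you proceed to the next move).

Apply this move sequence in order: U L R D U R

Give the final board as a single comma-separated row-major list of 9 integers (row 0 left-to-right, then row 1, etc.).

After move 1 (U):
8 3 0
5 4 6
2 7 1

After move 2 (L):
8 0 3
5 4 6
2 7 1

After move 3 (R):
8 3 0
5 4 6
2 7 1

After move 4 (D):
8 3 6
5 4 0
2 7 1

After move 5 (U):
8 3 0
5 4 6
2 7 1

After move 6 (R):
8 3 0
5 4 6
2 7 1

Answer: 8, 3, 0, 5, 4, 6, 2, 7, 1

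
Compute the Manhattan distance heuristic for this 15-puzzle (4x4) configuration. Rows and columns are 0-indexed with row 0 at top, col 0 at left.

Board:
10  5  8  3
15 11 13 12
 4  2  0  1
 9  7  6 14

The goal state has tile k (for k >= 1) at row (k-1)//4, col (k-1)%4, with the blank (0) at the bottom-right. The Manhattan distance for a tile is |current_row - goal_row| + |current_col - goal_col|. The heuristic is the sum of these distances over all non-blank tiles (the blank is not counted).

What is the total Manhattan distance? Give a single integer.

Tile 10: at (0,0), goal (2,1), distance |0-2|+|0-1| = 3
Tile 5: at (0,1), goal (1,0), distance |0-1|+|1-0| = 2
Tile 8: at (0,2), goal (1,3), distance |0-1|+|2-3| = 2
Tile 3: at (0,3), goal (0,2), distance |0-0|+|3-2| = 1
Tile 15: at (1,0), goal (3,2), distance |1-3|+|0-2| = 4
Tile 11: at (1,1), goal (2,2), distance |1-2|+|1-2| = 2
Tile 13: at (1,2), goal (3,0), distance |1-3|+|2-0| = 4
Tile 12: at (1,3), goal (2,3), distance |1-2|+|3-3| = 1
Tile 4: at (2,0), goal (0,3), distance |2-0|+|0-3| = 5
Tile 2: at (2,1), goal (0,1), distance |2-0|+|1-1| = 2
Tile 1: at (2,3), goal (0,0), distance |2-0|+|3-0| = 5
Tile 9: at (3,0), goal (2,0), distance |3-2|+|0-0| = 1
Tile 7: at (3,1), goal (1,2), distance |3-1|+|1-2| = 3
Tile 6: at (3,2), goal (1,1), distance |3-1|+|2-1| = 3
Tile 14: at (3,3), goal (3,1), distance |3-3|+|3-1| = 2
Sum: 3 + 2 + 2 + 1 + 4 + 2 + 4 + 1 + 5 + 2 + 5 + 1 + 3 + 3 + 2 = 40

Answer: 40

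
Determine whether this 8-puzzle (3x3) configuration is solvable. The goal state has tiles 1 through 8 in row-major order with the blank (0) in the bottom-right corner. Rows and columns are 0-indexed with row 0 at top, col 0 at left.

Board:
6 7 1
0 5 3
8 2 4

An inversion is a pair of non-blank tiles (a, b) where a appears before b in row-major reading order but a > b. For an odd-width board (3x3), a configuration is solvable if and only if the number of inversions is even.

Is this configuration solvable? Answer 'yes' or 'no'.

Inversions (pairs i<j in row-major order where tile[i] > tile[j] > 0): 16
16 is even, so the puzzle is solvable.

Answer: yes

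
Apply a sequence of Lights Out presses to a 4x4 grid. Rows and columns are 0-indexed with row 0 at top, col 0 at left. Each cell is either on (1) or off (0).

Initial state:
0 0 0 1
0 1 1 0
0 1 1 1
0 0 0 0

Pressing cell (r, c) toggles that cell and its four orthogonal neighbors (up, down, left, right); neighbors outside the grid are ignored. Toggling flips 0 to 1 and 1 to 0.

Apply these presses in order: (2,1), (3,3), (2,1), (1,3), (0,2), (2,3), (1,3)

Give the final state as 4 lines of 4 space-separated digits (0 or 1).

Answer: 0 1 1 0
0 1 0 1
0 1 0 1
0 0 1 0

Derivation:
After press 1 at (2,1):
0 0 0 1
0 0 1 0
1 0 0 1
0 1 0 0

After press 2 at (3,3):
0 0 0 1
0 0 1 0
1 0 0 0
0 1 1 1

After press 3 at (2,1):
0 0 0 1
0 1 1 0
0 1 1 0
0 0 1 1

After press 4 at (1,3):
0 0 0 0
0 1 0 1
0 1 1 1
0 0 1 1

After press 5 at (0,2):
0 1 1 1
0 1 1 1
0 1 1 1
0 0 1 1

After press 6 at (2,3):
0 1 1 1
0 1 1 0
0 1 0 0
0 0 1 0

After press 7 at (1,3):
0 1 1 0
0 1 0 1
0 1 0 1
0 0 1 0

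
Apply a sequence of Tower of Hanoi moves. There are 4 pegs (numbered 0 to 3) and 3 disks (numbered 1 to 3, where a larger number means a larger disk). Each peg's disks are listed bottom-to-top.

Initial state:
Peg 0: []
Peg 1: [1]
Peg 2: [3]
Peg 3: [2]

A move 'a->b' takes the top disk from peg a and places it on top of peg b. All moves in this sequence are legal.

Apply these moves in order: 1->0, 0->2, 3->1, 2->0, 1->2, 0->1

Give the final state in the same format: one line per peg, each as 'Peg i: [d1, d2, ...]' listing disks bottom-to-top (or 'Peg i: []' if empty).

After move 1 (1->0):
Peg 0: [1]
Peg 1: []
Peg 2: [3]
Peg 3: [2]

After move 2 (0->2):
Peg 0: []
Peg 1: []
Peg 2: [3, 1]
Peg 3: [2]

After move 3 (3->1):
Peg 0: []
Peg 1: [2]
Peg 2: [3, 1]
Peg 3: []

After move 4 (2->0):
Peg 0: [1]
Peg 1: [2]
Peg 2: [3]
Peg 3: []

After move 5 (1->2):
Peg 0: [1]
Peg 1: []
Peg 2: [3, 2]
Peg 3: []

After move 6 (0->1):
Peg 0: []
Peg 1: [1]
Peg 2: [3, 2]
Peg 3: []

Answer: Peg 0: []
Peg 1: [1]
Peg 2: [3, 2]
Peg 3: []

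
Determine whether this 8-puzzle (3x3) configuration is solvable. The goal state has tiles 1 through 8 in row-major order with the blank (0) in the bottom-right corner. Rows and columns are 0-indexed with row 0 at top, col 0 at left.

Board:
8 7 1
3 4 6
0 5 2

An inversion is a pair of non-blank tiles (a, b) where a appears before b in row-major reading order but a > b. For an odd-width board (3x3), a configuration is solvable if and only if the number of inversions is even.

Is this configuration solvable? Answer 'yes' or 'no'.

Inversions (pairs i<j in row-major order where tile[i] > tile[j] > 0): 18
18 is even, so the puzzle is solvable.

Answer: yes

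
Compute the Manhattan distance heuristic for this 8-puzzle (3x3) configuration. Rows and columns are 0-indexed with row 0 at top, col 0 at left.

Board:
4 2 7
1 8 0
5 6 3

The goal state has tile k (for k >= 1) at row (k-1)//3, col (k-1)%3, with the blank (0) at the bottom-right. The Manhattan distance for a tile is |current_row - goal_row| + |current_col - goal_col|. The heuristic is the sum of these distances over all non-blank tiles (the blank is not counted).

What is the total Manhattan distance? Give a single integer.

Tile 4: (0,0)->(1,0) = 1
Tile 2: (0,1)->(0,1) = 0
Tile 7: (0,2)->(2,0) = 4
Tile 1: (1,0)->(0,0) = 1
Tile 8: (1,1)->(2,1) = 1
Tile 5: (2,0)->(1,1) = 2
Tile 6: (2,1)->(1,2) = 2
Tile 3: (2,2)->(0,2) = 2
Sum: 1 + 0 + 4 + 1 + 1 + 2 + 2 + 2 = 13

Answer: 13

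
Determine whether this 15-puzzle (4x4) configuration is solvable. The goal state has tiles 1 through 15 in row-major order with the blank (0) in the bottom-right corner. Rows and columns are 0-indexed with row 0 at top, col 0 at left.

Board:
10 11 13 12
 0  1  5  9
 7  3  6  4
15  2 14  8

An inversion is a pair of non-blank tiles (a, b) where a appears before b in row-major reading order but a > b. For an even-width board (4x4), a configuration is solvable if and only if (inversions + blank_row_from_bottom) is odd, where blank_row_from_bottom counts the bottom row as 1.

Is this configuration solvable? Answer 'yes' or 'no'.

Answer: yes

Derivation:
Inversions: 58
Blank is in row 1 (0-indexed from top), which is row 3 counting from the bottom (bottom = 1).
58 + 3 = 61, which is odd, so the puzzle is solvable.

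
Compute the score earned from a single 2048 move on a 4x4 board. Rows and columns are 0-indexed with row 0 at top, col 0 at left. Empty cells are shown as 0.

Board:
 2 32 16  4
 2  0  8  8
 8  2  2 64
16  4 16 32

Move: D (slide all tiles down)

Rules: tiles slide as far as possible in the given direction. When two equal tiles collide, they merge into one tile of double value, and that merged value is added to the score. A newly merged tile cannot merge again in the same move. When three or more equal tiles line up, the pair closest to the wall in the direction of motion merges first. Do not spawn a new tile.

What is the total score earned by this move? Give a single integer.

Slide down:
col 0: [2, 2, 8, 16] -> [0, 4, 8, 16]  score +4 (running 4)
col 1: [32, 0, 2, 4] -> [0, 32, 2, 4]  score +0 (running 4)
col 2: [16, 8, 2, 16] -> [16, 8, 2, 16]  score +0 (running 4)
col 3: [4, 8, 64, 32] -> [4, 8, 64, 32]  score +0 (running 4)
Board after move:
 0  0 16  4
 4 32  8  8
 8  2  2 64
16  4 16 32

Answer: 4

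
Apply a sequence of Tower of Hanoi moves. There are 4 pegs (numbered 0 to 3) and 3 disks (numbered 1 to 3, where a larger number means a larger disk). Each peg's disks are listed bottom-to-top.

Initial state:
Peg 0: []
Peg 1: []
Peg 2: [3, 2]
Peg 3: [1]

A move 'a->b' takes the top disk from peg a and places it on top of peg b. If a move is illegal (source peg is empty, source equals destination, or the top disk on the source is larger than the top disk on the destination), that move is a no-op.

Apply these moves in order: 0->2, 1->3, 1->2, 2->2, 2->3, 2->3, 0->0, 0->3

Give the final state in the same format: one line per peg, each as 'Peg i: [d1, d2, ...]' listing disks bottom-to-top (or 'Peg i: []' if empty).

After move 1 (0->2):
Peg 0: []
Peg 1: []
Peg 2: [3, 2]
Peg 3: [1]

After move 2 (1->3):
Peg 0: []
Peg 1: []
Peg 2: [3, 2]
Peg 3: [1]

After move 3 (1->2):
Peg 0: []
Peg 1: []
Peg 2: [3, 2]
Peg 3: [1]

After move 4 (2->2):
Peg 0: []
Peg 1: []
Peg 2: [3, 2]
Peg 3: [1]

After move 5 (2->3):
Peg 0: []
Peg 1: []
Peg 2: [3, 2]
Peg 3: [1]

After move 6 (2->3):
Peg 0: []
Peg 1: []
Peg 2: [3, 2]
Peg 3: [1]

After move 7 (0->0):
Peg 0: []
Peg 1: []
Peg 2: [3, 2]
Peg 3: [1]

After move 8 (0->3):
Peg 0: []
Peg 1: []
Peg 2: [3, 2]
Peg 3: [1]

Answer: Peg 0: []
Peg 1: []
Peg 2: [3, 2]
Peg 3: [1]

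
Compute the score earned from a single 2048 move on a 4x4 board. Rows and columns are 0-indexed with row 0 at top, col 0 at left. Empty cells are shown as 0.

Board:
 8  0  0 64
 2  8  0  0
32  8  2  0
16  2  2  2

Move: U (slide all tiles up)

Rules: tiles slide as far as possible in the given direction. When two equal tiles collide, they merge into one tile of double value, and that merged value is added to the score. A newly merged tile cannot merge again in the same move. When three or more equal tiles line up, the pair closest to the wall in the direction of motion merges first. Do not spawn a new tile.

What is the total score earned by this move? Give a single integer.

Slide up:
col 0: [8, 2, 32, 16] -> [8, 2, 32, 16]  score +0 (running 0)
col 1: [0, 8, 8, 2] -> [16, 2, 0, 0]  score +16 (running 16)
col 2: [0, 0, 2, 2] -> [4, 0, 0, 0]  score +4 (running 20)
col 3: [64, 0, 0, 2] -> [64, 2, 0, 0]  score +0 (running 20)
Board after move:
 8 16  4 64
 2  2  0  2
32  0  0  0
16  0  0  0

Answer: 20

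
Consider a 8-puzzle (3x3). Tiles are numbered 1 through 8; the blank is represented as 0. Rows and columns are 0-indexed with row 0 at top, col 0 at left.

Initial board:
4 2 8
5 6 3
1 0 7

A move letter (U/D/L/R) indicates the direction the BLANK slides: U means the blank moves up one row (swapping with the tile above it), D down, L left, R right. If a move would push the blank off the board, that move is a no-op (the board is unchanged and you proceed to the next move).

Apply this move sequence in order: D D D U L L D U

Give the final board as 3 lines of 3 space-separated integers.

After move 1 (D):
4 2 8
5 6 3
1 0 7

After move 2 (D):
4 2 8
5 6 3
1 0 7

After move 3 (D):
4 2 8
5 6 3
1 0 7

After move 4 (U):
4 2 8
5 0 3
1 6 7

After move 5 (L):
4 2 8
0 5 3
1 6 7

After move 6 (L):
4 2 8
0 5 3
1 6 7

After move 7 (D):
4 2 8
1 5 3
0 6 7

After move 8 (U):
4 2 8
0 5 3
1 6 7

Answer: 4 2 8
0 5 3
1 6 7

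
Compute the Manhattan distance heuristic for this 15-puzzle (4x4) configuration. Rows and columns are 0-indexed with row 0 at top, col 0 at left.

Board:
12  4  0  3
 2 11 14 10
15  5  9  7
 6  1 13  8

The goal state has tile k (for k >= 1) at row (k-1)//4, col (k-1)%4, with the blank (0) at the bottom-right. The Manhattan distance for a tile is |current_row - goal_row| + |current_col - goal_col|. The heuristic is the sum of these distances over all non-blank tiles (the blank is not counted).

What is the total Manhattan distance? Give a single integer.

Answer: 38

Derivation:
Tile 12: at (0,0), goal (2,3), distance |0-2|+|0-3| = 5
Tile 4: at (0,1), goal (0,3), distance |0-0|+|1-3| = 2
Tile 3: at (0,3), goal (0,2), distance |0-0|+|3-2| = 1
Tile 2: at (1,0), goal (0,1), distance |1-0|+|0-1| = 2
Tile 11: at (1,1), goal (2,2), distance |1-2|+|1-2| = 2
Tile 14: at (1,2), goal (3,1), distance |1-3|+|2-1| = 3
Tile 10: at (1,3), goal (2,1), distance |1-2|+|3-1| = 3
Tile 15: at (2,0), goal (3,2), distance |2-3|+|0-2| = 3
Tile 5: at (2,1), goal (1,0), distance |2-1|+|1-0| = 2
Tile 9: at (2,2), goal (2,0), distance |2-2|+|2-0| = 2
Tile 7: at (2,3), goal (1,2), distance |2-1|+|3-2| = 2
Tile 6: at (3,0), goal (1,1), distance |3-1|+|0-1| = 3
Tile 1: at (3,1), goal (0,0), distance |3-0|+|1-0| = 4
Tile 13: at (3,2), goal (3,0), distance |3-3|+|2-0| = 2
Tile 8: at (3,3), goal (1,3), distance |3-1|+|3-3| = 2
Sum: 5 + 2 + 1 + 2 + 2 + 3 + 3 + 3 + 2 + 2 + 2 + 3 + 4 + 2 + 2 = 38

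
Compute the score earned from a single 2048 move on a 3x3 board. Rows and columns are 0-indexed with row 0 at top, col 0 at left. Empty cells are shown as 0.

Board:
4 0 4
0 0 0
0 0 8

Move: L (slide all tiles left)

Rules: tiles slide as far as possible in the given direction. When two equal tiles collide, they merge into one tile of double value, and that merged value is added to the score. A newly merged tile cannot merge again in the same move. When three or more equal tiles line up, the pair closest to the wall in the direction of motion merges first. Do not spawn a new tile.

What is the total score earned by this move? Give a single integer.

Slide left:
row 0: [4, 0, 4] -> [8, 0, 0]  score +8 (running 8)
row 1: [0, 0, 0] -> [0, 0, 0]  score +0 (running 8)
row 2: [0, 0, 8] -> [8, 0, 0]  score +0 (running 8)
Board after move:
8 0 0
0 0 0
8 0 0

Answer: 8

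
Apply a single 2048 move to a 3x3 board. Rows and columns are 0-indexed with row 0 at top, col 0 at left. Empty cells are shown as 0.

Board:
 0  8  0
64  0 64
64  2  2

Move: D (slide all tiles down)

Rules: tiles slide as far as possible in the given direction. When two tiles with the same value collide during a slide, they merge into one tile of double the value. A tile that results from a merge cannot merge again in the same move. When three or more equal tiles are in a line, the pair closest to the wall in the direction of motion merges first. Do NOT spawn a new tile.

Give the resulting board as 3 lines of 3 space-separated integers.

Slide down:
col 0: [0, 64, 64] -> [0, 0, 128]
col 1: [8, 0, 2] -> [0, 8, 2]
col 2: [0, 64, 2] -> [0, 64, 2]

Answer:   0   0   0
  0   8  64
128   2   2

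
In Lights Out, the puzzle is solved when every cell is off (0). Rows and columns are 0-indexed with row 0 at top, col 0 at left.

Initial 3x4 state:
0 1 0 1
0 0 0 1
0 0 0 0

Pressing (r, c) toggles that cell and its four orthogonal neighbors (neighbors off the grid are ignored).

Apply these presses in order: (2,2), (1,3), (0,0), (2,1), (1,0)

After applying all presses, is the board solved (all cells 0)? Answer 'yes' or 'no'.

After press 1 at (2,2):
0 1 0 1
0 0 1 1
0 1 1 1

After press 2 at (1,3):
0 1 0 0
0 0 0 0
0 1 1 0

After press 3 at (0,0):
1 0 0 0
1 0 0 0
0 1 1 0

After press 4 at (2,1):
1 0 0 0
1 1 0 0
1 0 0 0

After press 5 at (1,0):
0 0 0 0
0 0 0 0
0 0 0 0

Lights still on: 0

Answer: yes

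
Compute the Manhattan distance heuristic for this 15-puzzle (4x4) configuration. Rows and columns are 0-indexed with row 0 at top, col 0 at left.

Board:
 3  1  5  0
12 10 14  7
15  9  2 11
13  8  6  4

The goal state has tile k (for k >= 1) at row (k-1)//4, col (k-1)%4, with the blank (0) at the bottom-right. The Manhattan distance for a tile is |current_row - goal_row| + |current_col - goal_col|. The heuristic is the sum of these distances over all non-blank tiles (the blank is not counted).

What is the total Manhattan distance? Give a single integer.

Answer: 33

Derivation:
Tile 3: at (0,0), goal (0,2), distance |0-0|+|0-2| = 2
Tile 1: at (0,1), goal (0,0), distance |0-0|+|1-0| = 1
Tile 5: at (0,2), goal (1,0), distance |0-1|+|2-0| = 3
Tile 12: at (1,0), goal (2,3), distance |1-2|+|0-3| = 4
Tile 10: at (1,1), goal (2,1), distance |1-2|+|1-1| = 1
Tile 14: at (1,2), goal (3,1), distance |1-3|+|2-1| = 3
Tile 7: at (1,3), goal (1,2), distance |1-1|+|3-2| = 1
Tile 15: at (2,0), goal (3,2), distance |2-3|+|0-2| = 3
Tile 9: at (2,1), goal (2,0), distance |2-2|+|1-0| = 1
Tile 2: at (2,2), goal (0,1), distance |2-0|+|2-1| = 3
Tile 11: at (2,3), goal (2,2), distance |2-2|+|3-2| = 1
Tile 13: at (3,0), goal (3,0), distance |3-3|+|0-0| = 0
Tile 8: at (3,1), goal (1,3), distance |3-1|+|1-3| = 4
Tile 6: at (3,2), goal (1,1), distance |3-1|+|2-1| = 3
Tile 4: at (3,3), goal (0,3), distance |3-0|+|3-3| = 3
Sum: 2 + 1 + 3 + 4 + 1 + 3 + 1 + 3 + 1 + 3 + 1 + 0 + 4 + 3 + 3 = 33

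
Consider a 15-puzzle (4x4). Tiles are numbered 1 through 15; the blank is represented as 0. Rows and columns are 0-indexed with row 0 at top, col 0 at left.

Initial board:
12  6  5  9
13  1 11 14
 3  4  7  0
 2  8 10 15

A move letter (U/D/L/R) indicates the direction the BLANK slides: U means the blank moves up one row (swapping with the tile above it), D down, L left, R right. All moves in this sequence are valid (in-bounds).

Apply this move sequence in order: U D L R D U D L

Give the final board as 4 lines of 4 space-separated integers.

After move 1 (U):
12  6  5  9
13  1 11  0
 3  4  7 14
 2  8 10 15

After move 2 (D):
12  6  5  9
13  1 11 14
 3  4  7  0
 2  8 10 15

After move 3 (L):
12  6  5  9
13  1 11 14
 3  4  0  7
 2  8 10 15

After move 4 (R):
12  6  5  9
13  1 11 14
 3  4  7  0
 2  8 10 15

After move 5 (D):
12  6  5  9
13  1 11 14
 3  4  7 15
 2  8 10  0

After move 6 (U):
12  6  5  9
13  1 11 14
 3  4  7  0
 2  8 10 15

After move 7 (D):
12  6  5  9
13  1 11 14
 3  4  7 15
 2  8 10  0

After move 8 (L):
12  6  5  9
13  1 11 14
 3  4  7 15
 2  8  0 10

Answer: 12  6  5  9
13  1 11 14
 3  4  7 15
 2  8  0 10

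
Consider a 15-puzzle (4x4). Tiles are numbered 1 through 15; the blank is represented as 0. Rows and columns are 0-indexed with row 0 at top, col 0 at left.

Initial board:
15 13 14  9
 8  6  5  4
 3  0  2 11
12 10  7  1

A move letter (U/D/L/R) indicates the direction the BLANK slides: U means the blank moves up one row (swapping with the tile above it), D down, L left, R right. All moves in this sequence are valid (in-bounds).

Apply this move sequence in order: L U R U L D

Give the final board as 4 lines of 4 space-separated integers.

Answer:  6 15 14  9
 0 13  5  4
 8  3  2 11
12 10  7  1

Derivation:
After move 1 (L):
15 13 14  9
 8  6  5  4
 0  3  2 11
12 10  7  1

After move 2 (U):
15 13 14  9
 0  6  5  4
 8  3  2 11
12 10  7  1

After move 3 (R):
15 13 14  9
 6  0  5  4
 8  3  2 11
12 10  7  1

After move 4 (U):
15  0 14  9
 6 13  5  4
 8  3  2 11
12 10  7  1

After move 5 (L):
 0 15 14  9
 6 13  5  4
 8  3  2 11
12 10  7  1

After move 6 (D):
 6 15 14  9
 0 13  5  4
 8  3  2 11
12 10  7  1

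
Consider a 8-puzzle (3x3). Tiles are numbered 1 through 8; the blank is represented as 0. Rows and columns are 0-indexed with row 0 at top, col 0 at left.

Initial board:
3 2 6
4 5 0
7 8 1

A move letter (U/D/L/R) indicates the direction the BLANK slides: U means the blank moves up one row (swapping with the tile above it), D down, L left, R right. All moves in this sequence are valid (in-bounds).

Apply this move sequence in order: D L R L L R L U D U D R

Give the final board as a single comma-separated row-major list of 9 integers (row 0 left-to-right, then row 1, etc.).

After move 1 (D):
3 2 6
4 5 1
7 8 0

After move 2 (L):
3 2 6
4 5 1
7 0 8

After move 3 (R):
3 2 6
4 5 1
7 8 0

After move 4 (L):
3 2 6
4 5 1
7 0 8

After move 5 (L):
3 2 6
4 5 1
0 7 8

After move 6 (R):
3 2 6
4 5 1
7 0 8

After move 7 (L):
3 2 6
4 5 1
0 7 8

After move 8 (U):
3 2 6
0 5 1
4 7 8

After move 9 (D):
3 2 6
4 5 1
0 7 8

After move 10 (U):
3 2 6
0 5 1
4 7 8

After move 11 (D):
3 2 6
4 5 1
0 7 8

After move 12 (R):
3 2 6
4 5 1
7 0 8

Answer: 3, 2, 6, 4, 5, 1, 7, 0, 8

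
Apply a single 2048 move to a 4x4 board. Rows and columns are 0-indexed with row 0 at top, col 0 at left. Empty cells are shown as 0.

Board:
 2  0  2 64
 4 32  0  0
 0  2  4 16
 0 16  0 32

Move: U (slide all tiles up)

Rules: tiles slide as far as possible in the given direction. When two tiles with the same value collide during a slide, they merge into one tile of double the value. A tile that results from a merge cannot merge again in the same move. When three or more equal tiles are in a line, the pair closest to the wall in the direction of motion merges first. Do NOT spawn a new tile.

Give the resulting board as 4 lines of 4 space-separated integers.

Answer:  2 32  2 64
 4  2  4 16
 0 16  0 32
 0  0  0  0

Derivation:
Slide up:
col 0: [2, 4, 0, 0] -> [2, 4, 0, 0]
col 1: [0, 32, 2, 16] -> [32, 2, 16, 0]
col 2: [2, 0, 4, 0] -> [2, 4, 0, 0]
col 3: [64, 0, 16, 32] -> [64, 16, 32, 0]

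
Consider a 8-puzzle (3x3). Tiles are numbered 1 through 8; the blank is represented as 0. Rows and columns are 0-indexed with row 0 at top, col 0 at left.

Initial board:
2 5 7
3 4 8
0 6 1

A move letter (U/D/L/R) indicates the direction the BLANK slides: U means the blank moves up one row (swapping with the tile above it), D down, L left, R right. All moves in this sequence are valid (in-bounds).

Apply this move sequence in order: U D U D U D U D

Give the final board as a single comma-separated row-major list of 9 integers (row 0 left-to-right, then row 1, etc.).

After move 1 (U):
2 5 7
0 4 8
3 6 1

After move 2 (D):
2 5 7
3 4 8
0 6 1

After move 3 (U):
2 5 7
0 4 8
3 6 1

After move 4 (D):
2 5 7
3 4 8
0 6 1

After move 5 (U):
2 5 7
0 4 8
3 6 1

After move 6 (D):
2 5 7
3 4 8
0 6 1

After move 7 (U):
2 5 7
0 4 8
3 6 1

After move 8 (D):
2 5 7
3 4 8
0 6 1

Answer: 2, 5, 7, 3, 4, 8, 0, 6, 1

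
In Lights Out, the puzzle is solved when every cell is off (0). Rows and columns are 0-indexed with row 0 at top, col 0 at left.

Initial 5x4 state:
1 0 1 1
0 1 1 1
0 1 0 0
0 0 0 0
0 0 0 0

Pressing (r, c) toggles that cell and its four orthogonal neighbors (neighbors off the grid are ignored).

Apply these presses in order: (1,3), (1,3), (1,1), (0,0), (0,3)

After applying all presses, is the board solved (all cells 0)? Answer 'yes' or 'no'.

After press 1 at (1,3):
1 0 1 0
0 1 0 0
0 1 0 1
0 0 0 0
0 0 0 0

After press 2 at (1,3):
1 0 1 1
0 1 1 1
0 1 0 0
0 0 0 0
0 0 0 0

After press 3 at (1,1):
1 1 1 1
1 0 0 1
0 0 0 0
0 0 0 0
0 0 0 0

After press 4 at (0,0):
0 0 1 1
0 0 0 1
0 0 0 0
0 0 0 0
0 0 0 0

After press 5 at (0,3):
0 0 0 0
0 0 0 0
0 0 0 0
0 0 0 0
0 0 0 0

Lights still on: 0

Answer: yes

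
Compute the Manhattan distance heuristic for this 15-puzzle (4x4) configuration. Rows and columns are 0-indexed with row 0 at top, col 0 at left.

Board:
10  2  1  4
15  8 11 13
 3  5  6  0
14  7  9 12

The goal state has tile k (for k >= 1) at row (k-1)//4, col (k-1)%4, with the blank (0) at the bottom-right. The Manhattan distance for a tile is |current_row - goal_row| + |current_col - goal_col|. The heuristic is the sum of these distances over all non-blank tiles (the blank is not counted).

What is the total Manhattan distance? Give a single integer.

Tile 10: (0,0)->(2,1) = 3
Tile 2: (0,1)->(0,1) = 0
Tile 1: (0,2)->(0,0) = 2
Tile 4: (0,3)->(0,3) = 0
Tile 15: (1,0)->(3,2) = 4
Tile 8: (1,1)->(1,3) = 2
Tile 11: (1,2)->(2,2) = 1
Tile 13: (1,3)->(3,0) = 5
Tile 3: (2,0)->(0,2) = 4
Tile 5: (2,1)->(1,0) = 2
Tile 6: (2,2)->(1,1) = 2
Tile 14: (3,0)->(3,1) = 1
Tile 7: (3,1)->(1,2) = 3
Tile 9: (3,2)->(2,0) = 3
Tile 12: (3,3)->(2,3) = 1
Sum: 3 + 0 + 2 + 0 + 4 + 2 + 1 + 5 + 4 + 2 + 2 + 1 + 3 + 3 + 1 = 33

Answer: 33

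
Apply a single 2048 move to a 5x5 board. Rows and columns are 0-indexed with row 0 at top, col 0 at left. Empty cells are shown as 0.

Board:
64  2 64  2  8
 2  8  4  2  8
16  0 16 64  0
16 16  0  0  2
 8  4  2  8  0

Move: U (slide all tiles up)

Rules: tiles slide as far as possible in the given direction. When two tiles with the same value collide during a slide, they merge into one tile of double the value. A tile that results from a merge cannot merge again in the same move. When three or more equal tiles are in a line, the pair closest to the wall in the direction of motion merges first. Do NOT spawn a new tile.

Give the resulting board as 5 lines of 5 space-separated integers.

Answer: 64  2 64  4 16
 2  8  4 64  2
32 16 16  8  0
 8  4  2  0  0
 0  0  0  0  0

Derivation:
Slide up:
col 0: [64, 2, 16, 16, 8] -> [64, 2, 32, 8, 0]
col 1: [2, 8, 0, 16, 4] -> [2, 8, 16, 4, 0]
col 2: [64, 4, 16, 0, 2] -> [64, 4, 16, 2, 0]
col 3: [2, 2, 64, 0, 8] -> [4, 64, 8, 0, 0]
col 4: [8, 8, 0, 2, 0] -> [16, 2, 0, 0, 0]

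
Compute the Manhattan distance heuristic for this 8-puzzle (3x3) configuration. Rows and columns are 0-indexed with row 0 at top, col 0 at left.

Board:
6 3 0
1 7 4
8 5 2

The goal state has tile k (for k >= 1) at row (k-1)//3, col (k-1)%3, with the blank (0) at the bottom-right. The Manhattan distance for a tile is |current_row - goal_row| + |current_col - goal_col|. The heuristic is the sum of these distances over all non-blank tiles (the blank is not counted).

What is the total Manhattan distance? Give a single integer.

Answer: 14

Derivation:
Tile 6: (0,0)->(1,2) = 3
Tile 3: (0,1)->(0,2) = 1
Tile 1: (1,0)->(0,0) = 1
Tile 7: (1,1)->(2,0) = 2
Tile 4: (1,2)->(1,0) = 2
Tile 8: (2,0)->(2,1) = 1
Tile 5: (2,1)->(1,1) = 1
Tile 2: (2,2)->(0,1) = 3
Sum: 3 + 1 + 1 + 2 + 2 + 1 + 1 + 3 = 14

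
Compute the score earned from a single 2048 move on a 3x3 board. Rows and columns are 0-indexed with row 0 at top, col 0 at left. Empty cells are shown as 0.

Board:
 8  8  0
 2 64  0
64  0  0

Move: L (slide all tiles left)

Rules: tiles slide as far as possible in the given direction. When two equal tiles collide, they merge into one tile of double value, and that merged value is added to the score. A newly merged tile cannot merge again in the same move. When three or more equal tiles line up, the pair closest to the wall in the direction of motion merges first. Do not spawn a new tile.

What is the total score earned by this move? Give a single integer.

Answer: 16

Derivation:
Slide left:
row 0: [8, 8, 0] -> [16, 0, 0]  score +16 (running 16)
row 1: [2, 64, 0] -> [2, 64, 0]  score +0 (running 16)
row 2: [64, 0, 0] -> [64, 0, 0]  score +0 (running 16)
Board after move:
16  0  0
 2 64  0
64  0  0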